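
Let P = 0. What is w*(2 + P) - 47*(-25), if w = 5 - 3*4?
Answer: 1161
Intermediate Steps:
w = -7 (w = 5 - 12 = -7)
w*(2 + P) - 47*(-25) = -7*(2 + 0) - 47*(-25) = -7*2 + 1175 = -14 + 1175 = 1161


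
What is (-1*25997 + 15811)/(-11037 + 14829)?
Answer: -5093/1896 ≈ -2.6862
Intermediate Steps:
(-1*25997 + 15811)/(-11037 + 14829) = (-25997 + 15811)/3792 = -10186*1/3792 = -5093/1896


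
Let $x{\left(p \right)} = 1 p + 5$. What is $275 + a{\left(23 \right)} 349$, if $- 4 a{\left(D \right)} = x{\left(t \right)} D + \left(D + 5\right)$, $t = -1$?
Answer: $-10195$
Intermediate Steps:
$x{\left(p \right)} = 5 + p$ ($x{\left(p \right)} = p + 5 = 5 + p$)
$a{\left(D \right)} = - \frac{5}{4} - \frac{5 D}{4}$ ($a{\left(D \right)} = - \frac{\left(5 - 1\right) D + \left(D + 5\right)}{4} = - \frac{4 D + \left(5 + D\right)}{4} = - \frac{5 + 5 D}{4} = - \frac{5}{4} - \frac{5 D}{4}$)
$275 + a{\left(23 \right)} 349 = 275 + \left(- \frac{5}{4} - \frac{115}{4}\right) 349 = 275 - 10470 = -10195$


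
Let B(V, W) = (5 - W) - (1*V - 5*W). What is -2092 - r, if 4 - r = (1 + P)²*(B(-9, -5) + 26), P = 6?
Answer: -1116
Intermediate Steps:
B(V, W) = 5 - V + 4*W (B(V, W) = (5 - W) - (V - 5*W) = (5 - W) + (-V + 5*W) = 5 - V + 4*W)
r = -976 (r = 4 - (1 + 6)²*((5 - 1*(-9) + 4*(-5)) + 26) = 4 - 7²*((5 + 9 - 20) + 26) = 4 - 49*(-6 + 26) = 4 - 49*20 = 4 - 1*980 = 4 - 980 = -976)
-2092 - r = -2092 - 1*(-976) = -2092 + 976 = -1116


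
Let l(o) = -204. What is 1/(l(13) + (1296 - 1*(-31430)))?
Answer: 1/32522 ≈ 3.0748e-5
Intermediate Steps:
1/(l(13) + (1296 - 1*(-31430))) = 1/(-204 + (1296 - 1*(-31430))) = 1/(-204 + (1296 + 31430)) = 1/(-204 + 32726) = 1/32522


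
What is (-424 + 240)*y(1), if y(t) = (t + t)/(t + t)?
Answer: -184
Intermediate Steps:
y(t) = 1 (y(t) = (2*t)/((2*t)) = (2*t)*(1/(2*t)) = 1)
(-424 + 240)*y(1) = (-424 + 240)*1 = -184*1 = -184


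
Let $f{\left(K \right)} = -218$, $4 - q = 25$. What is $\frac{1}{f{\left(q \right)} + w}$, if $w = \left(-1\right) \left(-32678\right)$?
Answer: $\frac{1}{32460} \approx 3.0807 \cdot 10^{-5}$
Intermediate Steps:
$q = -21$ ($q = 4 - 25 = -21$)
$w = 32678$
$\frac{1}{f{\left(q \right)} + w} = \frac{1}{-218 + 32678} = \frac{1}{32460}$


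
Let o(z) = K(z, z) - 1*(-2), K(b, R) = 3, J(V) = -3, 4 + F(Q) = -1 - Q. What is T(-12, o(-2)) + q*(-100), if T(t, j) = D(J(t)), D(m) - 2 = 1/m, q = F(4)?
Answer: 2705/3 ≈ 901.67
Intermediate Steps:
F(Q) = -5 - Q (F(Q) = -4 + (-1 - Q) = -5 - Q)
q = -9 (q = -5 - 1*4 = -5 - 4 = -9)
D(m) = 2 + 1/m
o(z) = 5 (o(z) = 3 - 1*(-2) = 3 + 2 = 5)
T(t, j) = 5/3 (T(t, j) = 2 + 1/(-3) = 2 - 1/3 = 5/3)
T(-12, o(-2)) + q*(-100) = 5/3 - 9*(-100) = 5/3 + 900 = 2705/3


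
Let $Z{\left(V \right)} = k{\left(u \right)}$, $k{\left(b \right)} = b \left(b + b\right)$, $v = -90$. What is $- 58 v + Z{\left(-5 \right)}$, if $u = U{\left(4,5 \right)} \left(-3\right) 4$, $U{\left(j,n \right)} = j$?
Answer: $9828$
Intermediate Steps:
$u = -48$ ($u = 4 \left(-3\right) 4 = \left(-12\right) 4 = -48$)
$k{\left(b \right)} = 2 b^{2}$ ($k{\left(b \right)} = b 2 b = 2 b^{2}$)
$Z{\left(V \right)} = 4608$ ($Z{\left(V \right)} = 2 \left(-48\right)^{2} = 2 \cdot 2304 = 4608$)
$- 58 v + Z{\left(-5 \right)} = \left(-58\right) \left(-90\right) + 4608 = 5220 + 4608 = 9828$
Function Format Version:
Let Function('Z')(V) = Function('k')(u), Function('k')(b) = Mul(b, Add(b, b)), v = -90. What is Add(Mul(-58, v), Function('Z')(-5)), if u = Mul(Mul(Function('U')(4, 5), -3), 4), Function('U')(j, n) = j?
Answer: 9828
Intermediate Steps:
u = -48 (u = Mul(Mul(4, -3), 4) = Mul(-12, 4) = -48)
Function('k')(b) = Mul(2, Pow(b, 2)) (Function('k')(b) = Mul(b, Mul(2, b)) = Mul(2, Pow(b, 2)))
Function('Z')(V) = 4608 (Function('Z')(V) = Mul(2, Pow(-48, 2)) = Mul(2, 2304) = 4608)
Add(Mul(-58, v), Function('Z')(-5)) = Add(Mul(-58, -90), 4608) = Add(5220, 4608) = 9828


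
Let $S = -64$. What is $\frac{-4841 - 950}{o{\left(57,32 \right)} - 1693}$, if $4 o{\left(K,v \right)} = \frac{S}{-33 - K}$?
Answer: $\frac{260595}{76177} \approx 3.4209$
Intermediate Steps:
$o{\left(K,v \right)} = - \frac{16}{-33 - K}$ ($o{\left(K,v \right)} = \frac{\left(-64\right) \frac{1}{-33 - K}}{4} = - \frac{16}{-33 - K}$)
$\frac{-4841 - 950}{o{\left(57,32 \right)} - 1693} = \frac{-4841 - 950}{\frac{16}{33 + 57} - 1693} = - \frac{5791}{\frac{16}{90} - 1693} = - \frac{5791}{16 \cdot \frac{1}{90} - 1693} = - \frac{5791}{\frac{8}{45} - 1693} = - \frac{5791}{- \frac{76177}{45}} = \left(-5791\right) \left(- \frac{45}{76177}\right) = \frac{260595}{76177}$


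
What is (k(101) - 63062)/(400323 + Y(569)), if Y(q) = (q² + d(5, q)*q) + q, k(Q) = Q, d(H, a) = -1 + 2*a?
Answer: -20987/457202 ≈ -0.045903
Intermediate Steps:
Y(q) = q + q² + q*(-1 + 2*q) (Y(q) = (q² + (-1 + 2*q)*q) + q = (q² + q*(-1 + 2*q)) + q = q + q² + q*(-1 + 2*q))
(k(101) - 63062)/(400323 + Y(569)) = (101 - 63062)/(400323 + 3*569²) = -62961/(400323 + 3*323761) = -62961/(400323 + 971283) = -62961/1371606 = -62961*1/1371606 = -20987/457202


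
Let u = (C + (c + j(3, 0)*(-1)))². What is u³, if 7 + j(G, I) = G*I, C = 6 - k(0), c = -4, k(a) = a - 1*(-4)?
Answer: 15625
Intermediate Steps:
k(a) = 4 + a (k(a) = a + 4 = 4 + a)
C = 2 (C = 6 - (4 + 0) = 6 - 1*4 = 6 - 4 = 2)
j(G, I) = -7 + G*I
u = 25 (u = (2 + (-4 + (-7 + 3*0)*(-1)))² = (2 + (-4 + (-7 + 0)*(-1)))² = (2 + (-4 - 7*(-1)))² = (2 + (-4 + 7))² = (2 + 3)² = 5² = 25)
u³ = 25³ = 15625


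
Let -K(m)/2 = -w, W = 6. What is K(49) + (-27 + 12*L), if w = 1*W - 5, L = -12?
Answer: -169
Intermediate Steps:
w = 1 (w = 1*6 - 5 = 6 - 5 = 1)
K(m) = 2 (K(m) = -(-2) = -2*(-1) = 2)
K(49) + (-27 + 12*L) = 2 + (-27 + 12*(-12)) = 2 + (-27 - 144) = 2 - 171 = -169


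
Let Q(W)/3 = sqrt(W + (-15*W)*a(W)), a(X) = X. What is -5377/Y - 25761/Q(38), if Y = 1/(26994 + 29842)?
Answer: -305607172 + 8587*I*sqrt(21622)/21622 ≈ -3.0561e+8 + 58.397*I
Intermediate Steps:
Y = 1/56836 ≈ 1.7594e-5
Q(W) = 3*sqrt(W - 15*W**2) (Q(W) = 3*sqrt(W + (-15*W)*W) = 3*sqrt(W - 15*W**2))
-5377/Y - 25761/Q(38) = -5377/1/56836 - 25761*sqrt(38)/(114*sqrt(1 - 15*38)) = -5377*56836 - 25761*sqrt(38)/(114*sqrt(1 - 570)) = -305607172 - 25761*(-I*sqrt(21622)/64866) = -305607172 - (-8587)*I*sqrt(21622)/21622 = -305607172 + 8587*I*sqrt(21622)/21622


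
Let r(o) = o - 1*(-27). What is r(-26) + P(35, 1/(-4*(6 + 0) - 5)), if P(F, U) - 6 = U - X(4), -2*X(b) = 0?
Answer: 202/29 ≈ 6.9655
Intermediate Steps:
X(b) = 0 (X(b) = -1/2*0 = 0)
r(o) = 27 + o (r(o) = o + 27 = 27 + o)
P(F, U) = 6 + U (P(F, U) = 6 + (U - 1*0) = 6 + (U + 0) = 6 + U)
r(-26) + P(35, 1/(-4*(6 + 0) - 5)) = (27 - 26) + (6 + 1/(-4*(6 + 0) - 5)) = 1 + (6 + 1/(-4*6 - 5)) = 1 + (6 + 1/(-24 - 5)) = 1 + (6 + 1/(-29)) = 1 + (6 - 1/29) = 1 + 173/29 = 202/29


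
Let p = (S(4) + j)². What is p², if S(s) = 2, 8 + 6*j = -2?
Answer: 1/81 ≈ 0.012346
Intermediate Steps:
j = -5/3 (j = -4/3 + (⅙)*(-2) = -4/3 - ⅓ = -5/3 ≈ -1.6667)
p = ⅑ (p = (2 - 5/3)² = (⅓)² = ⅑ ≈ 0.11111)
p² = (⅑)² = 1/81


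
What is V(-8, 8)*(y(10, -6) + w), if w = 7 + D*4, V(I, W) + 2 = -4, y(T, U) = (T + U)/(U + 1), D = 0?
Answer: -186/5 ≈ -37.200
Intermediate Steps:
y(T, U) = (T + U)/(1 + U)
V(I, W) = -6 (V(I, W) = -2 - 4 = -6)
w = 7 (w = 7 + 0*4 = 7 + 0 = 7)
V(-8, 8)*(y(10, -6) + w) = -6*((10 - 6)/(1 - 6) + 7) = -6*(4/(-5) + 7) = -6*(-⅕*4 + 7) = -6*(-⅘ + 7) = -6*31/5 = -186/5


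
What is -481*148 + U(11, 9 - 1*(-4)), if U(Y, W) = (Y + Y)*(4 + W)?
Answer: -70814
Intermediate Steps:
U(Y, W) = 2*Y*(4 + W) (U(Y, W) = (2*Y)*(4 + W) = 2*Y*(4 + W))
-481*148 + U(11, 9 - 1*(-4)) = -481*148 + 2*11*(4 + (9 - 1*(-4))) = -71188 + 2*11*(4 + (9 + 4)) = -71188 + 2*11*(4 + 13) = -71188 + 2*11*17 = -71188 + 374 = -70814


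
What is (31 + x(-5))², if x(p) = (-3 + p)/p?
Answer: 26569/25 ≈ 1062.8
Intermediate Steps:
x(p) = (-3 + p)/p
(31 + x(-5))² = (31 + (-3 - 5)/(-5))² = (31 - ⅕*(-8))² = (31 + 8/5)² = (163/5)² = 26569/25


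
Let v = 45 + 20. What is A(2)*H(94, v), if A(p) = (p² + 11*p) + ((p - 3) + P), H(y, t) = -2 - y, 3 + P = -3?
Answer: -1824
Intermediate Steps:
P = -6 (P = -3 - 3 = -6)
v = 65
A(p) = -9 + p² + 12*p (A(p) = (p² + 11*p) + ((p - 3) - 6) = (p² + 11*p) + ((-3 + p) - 6) = (p² + 11*p) + (-9 + p) = -9 + p² + 12*p)
A(2)*H(94, v) = (-9 + 2² + 12*2)*(-2 - 1*94) = (-9 + 4 + 24)*(-2 - 94) = 19*(-96) = -1824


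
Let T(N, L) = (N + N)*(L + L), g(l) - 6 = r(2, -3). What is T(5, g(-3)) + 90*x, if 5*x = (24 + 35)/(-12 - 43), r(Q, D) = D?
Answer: 2238/55 ≈ 40.691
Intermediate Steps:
g(l) = 3 (g(l) = 6 - 3 = 3)
T(N, L) = 4*L*N (T(N, L) = (2*N)*(2*L) = 4*L*N)
x = -59/275 (x = ((24 + 35)/(-12 - 43))/5 = (59/(-55))/5 = (59*(-1/55))/5 = (⅕)*(-59/55) = -59/275 ≈ -0.21455)
T(5, g(-3)) + 90*x = 4*3*5 + 90*(-59/275) = 60 - 1062/55 = 2238/55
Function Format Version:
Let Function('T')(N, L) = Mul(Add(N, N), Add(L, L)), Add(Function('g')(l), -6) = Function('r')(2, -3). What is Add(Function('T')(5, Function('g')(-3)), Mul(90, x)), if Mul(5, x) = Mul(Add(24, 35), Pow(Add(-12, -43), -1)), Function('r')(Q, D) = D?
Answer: Rational(2238, 55) ≈ 40.691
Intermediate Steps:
Function('g')(l) = 3 (Function('g')(l) = Add(6, -3) = 3)
Function('T')(N, L) = Mul(4, L, N) (Function('T')(N, L) = Mul(Mul(2, N), Mul(2, L)) = Mul(4, L, N))
x = Rational(-59, 275) (x = Mul(Rational(1, 5), Mul(Add(24, 35), Pow(Add(-12, -43), -1))) = Mul(Rational(1, 5), Mul(59, Pow(-55, -1))) = Mul(Rational(1, 5), Mul(59, Rational(-1, 55))) = Mul(Rational(1, 5), Rational(-59, 55)) = Rational(-59, 275) ≈ -0.21455)
Add(Function('T')(5, Function('g')(-3)), Mul(90, x)) = Add(Mul(4, 3, 5), Mul(90, Rational(-59, 275))) = Add(60, Rational(-1062, 55)) = Rational(2238, 55)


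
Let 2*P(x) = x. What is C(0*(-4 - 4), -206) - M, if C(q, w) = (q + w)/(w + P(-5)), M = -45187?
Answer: 18843391/417 ≈ 45188.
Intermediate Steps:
P(x) = x/2
C(q, w) = (q + w)/(-5/2 + w) (C(q, w) = (q + w)/(w + (1/2)*(-5)) = (q + w)/(w - 5/2) = (q + w)/(-5/2 + w))
C(0*(-4 - 4), -206) - M = 2*(0*(-4 - 4) - 206)/(-5 + 2*(-206)) - 1*(-45187) = 2*(0*(-8) - 206)/(-5 - 412) + 45187 = 2*(0 - 206)/(-417) + 45187 = 2*(-1/417)*(-206) + 45187 = 412/417 + 45187 = 18843391/417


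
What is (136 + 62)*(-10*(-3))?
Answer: 5940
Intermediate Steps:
(136 + 62)*(-10*(-3)) = 198*30 = 5940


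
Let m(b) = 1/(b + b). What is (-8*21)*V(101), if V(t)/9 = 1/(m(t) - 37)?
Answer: 101808/2491 ≈ 40.870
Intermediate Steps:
m(b) = 1/(2*b)
V(t) = 9/(-37 + 1/(2*t)) (V(t) = 9/(1/(2*t) - 37) = 9/(-37 + 1/(2*t)))
(-8*21)*V(101) = (-8*21)*(-18*101/(-1 + 74*101)) = -(-3024)*101/(-1 + 7474) = -(-3024)*101/7473 = -168*(-606/2491) = 101808/2491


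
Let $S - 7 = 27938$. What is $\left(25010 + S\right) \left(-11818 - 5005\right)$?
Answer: $-890861965$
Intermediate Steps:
$S = 27945$ ($S = 7 + 27938 = 27945$)
$\left(25010 + S\right) \left(-11818 - 5005\right) = \left(25010 + 27945\right) \left(-11818 - 5005\right) = 52955 \left(-16823\right) = -890861965$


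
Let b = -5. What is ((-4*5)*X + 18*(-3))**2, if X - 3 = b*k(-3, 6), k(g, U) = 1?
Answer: 196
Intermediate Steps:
X = -2 (X = 3 - 5*1 = 3 - 5 = -2)
((-4*5)*X + 18*(-3))**2 = (-4*5*(-2) + 18*(-3))**2 = (-20*(-2) - 54)**2 = (40 - 54)**2 = (-14)**2 = 196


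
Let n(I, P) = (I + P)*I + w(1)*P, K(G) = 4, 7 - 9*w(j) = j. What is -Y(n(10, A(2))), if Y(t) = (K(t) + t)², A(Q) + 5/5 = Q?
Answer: -118336/9 ≈ -13148.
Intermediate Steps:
A(Q) = -1 + Q
w(j) = 7/9 - j/9
n(I, P) = 2*P/3 + I*(I + P) (n(I, P) = (I + P)*I + (7/9 - ⅑*1)*P = I*(I + P) + (7/9 - ⅑)*P = I*(I + P) + 2*P/3 = 2*P/3 + I*(I + P))
Y(t) = (4 + t)²
-Y(n(10, A(2))) = -(4 + (10² + 2*(-1 + 2)/3 + 10*(-1 + 2)))² = -(4 + (100 + (⅔)*1 + 10*1))² = -(4 + (100 + ⅔ + 10))² = -(4 + 332/3)² = -(344/3)² = -1*118336/9 = -118336/9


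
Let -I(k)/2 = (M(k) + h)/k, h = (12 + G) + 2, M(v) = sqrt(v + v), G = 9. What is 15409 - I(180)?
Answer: 1386833/90 + sqrt(10)/15 ≈ 15409.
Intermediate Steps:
M(v) = sqrt(2)*sqrt(v) (M(v) = sqrt(2*v) = sqrt(2)*sqrt(v))
h = 23 (h = (12 + 9) + 2 = 21 + 2 = 23)
I(k) = -2*(23 + sqrt(2)*sqrt(k))/k (I(k) = -2*(sqrt(2)*sqrt(k) + 23)/k = -2*(23 + sqrt(2)*sqrt(k))/k)
15409 - I(180) = 15409 - 2*(-23 - sqrt(2)*sqrt(180))/180 = 15409 - 2*(-23 - sqrt(2)*6*sqrt(5))/180 = 15409 - 2*(-23 - 6*sqrt(10))/180 = 15409 - (-23/90 - sqrt(10)/15) = 15409 + (23/90 + sqrt(10)/15) = 1386833/90 + sqrt(10)/15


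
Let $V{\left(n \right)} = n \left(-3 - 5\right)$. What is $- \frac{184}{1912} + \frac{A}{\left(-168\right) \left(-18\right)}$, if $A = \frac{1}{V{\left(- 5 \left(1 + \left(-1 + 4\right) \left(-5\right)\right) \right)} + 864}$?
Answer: $- \frac{21143569}{219711744} \approx -0.096233$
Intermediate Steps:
$V{\left(n \right)} = - 8 n$ ($V{\left(n \right)} = n \left(-8\right) = - 8 n$)
$A = \frac{1}{304}$ ($A = \frac{1}{- 8 \left(- 5 \left(1 + \left(-1 + 4\right) \left(-5\right)\right)\right) + 864} = \frac{1}{- 8 \left(- 5 \left(1 + 3 \left(-5\right)\right)\right) + 864} = \frac{1}{- 8 \left(- 5 \left(1 - 15\right)\right) + 864} = \frac{1}{- 8 \left(\left(-5\right) \left(-14\right)\right) + 864} = \frac{1}{\left(-8\right) 70 + 864} = \frac{1}{-560 + 864} = \frac{1}{304} \approx 0.0032895$)
$- \frac{184}{1912} + \frac{A}{\left(-168\right) \left(-18\right)} = - \frac{184}{1912} + \frac{1}{304 \left(\left(-168\right) \left(-18\right)\right)} = \left(-184\right) \frac{1}{1912} + \frac{1}{304 \cdot 3024} = - \frac{23}{239} + \frac{1}{304} \cdot \frac{1}{3024} = - \frac{23}{239} + \frac{1}{919296} = - \frac{21143569}{219711744}$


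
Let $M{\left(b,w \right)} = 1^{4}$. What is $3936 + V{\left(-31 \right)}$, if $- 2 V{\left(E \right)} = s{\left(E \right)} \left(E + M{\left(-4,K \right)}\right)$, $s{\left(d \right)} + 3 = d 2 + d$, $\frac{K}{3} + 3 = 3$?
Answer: $2496$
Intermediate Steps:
$K = 0$ ($K = -9 + 3 \cdot 3 = -9 + 9 = 0$)
$M{\left(b,w \right)} = 1$
$s{\left(d \right)} = -3 + 3 d$ ($s{\left(d \right)} = -3 + \left(d 2 + d\right) = -3 + \left(2 d + d\right) = -3 + 3 d$)
$V{\left(E \right)} = - \frac{\left(1 + E\right) \left(-3 + 3 E\right)}{2}$ ($V{\left(E \right)} = - \frac{\left(-3 + 3 E\right) \left(E + 1\right)}{2} = - \frac{\left(-3 + 3 E\right) \left(1 + E\right)}{2} = - \frac{\left(1 + E\right) \left(-3 + 3 E\right)}{2}$)
$3936 + V{\left(-31 \right)} = 3936 + \left(\frac{3}{2} - \frac{3 \left(-31\right)^{2}}{2}\right) = 3936 + \left(\frac{3}{2} - \frac{2883}{2}\right) = 3936 - 1440 = 2496$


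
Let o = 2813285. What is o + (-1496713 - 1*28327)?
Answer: 1288245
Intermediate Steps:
o + (-1496713 - 1*28327) = 2813285 + (-1496713 - 1*28327) = 2813285 + (-1496713 - 28327) = 2813285 - 1525040 = 1288245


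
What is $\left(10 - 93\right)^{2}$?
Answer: $6889$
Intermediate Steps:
$\left(10 - 93\right)^{2} = \left(-83\right)^{2} = 6889$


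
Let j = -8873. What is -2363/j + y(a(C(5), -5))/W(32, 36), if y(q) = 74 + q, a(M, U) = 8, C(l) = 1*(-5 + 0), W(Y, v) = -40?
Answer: -316533/177460 ≈ -1.7837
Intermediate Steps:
C(l) = -5 (C(l) = 1*(-5) = -5)
-2363/j + y(a(C(5), -5))/W(32, 36) = -2363/(-8873) + (74 + 8)/(-40) = -2363*(-1/8873) + 82*(-1/40) = 2363/8873 - 41/20 = -316533/177460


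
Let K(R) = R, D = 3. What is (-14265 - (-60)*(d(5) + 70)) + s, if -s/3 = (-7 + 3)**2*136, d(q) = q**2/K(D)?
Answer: -16093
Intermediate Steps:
d(q) = q**2/3
s = -6528 (s = -3*(-7 + 3)**2*136 = -3*(-4)**2*136 = -48*136 = -3*2176 = -6528)
(-14265 - (-60)*(d(5) + 70)) + s = (-14265 - (-60)*((1/3)*5**2 + 70)) - 6528 = (-14265 - (-60)*((1/3)*25 + 70)) - 6528 = (-14265 - (-60)*(25/3 + 70)) - 6528 = (-14265 - (-60)*235/3) - 6528 = (-14265 - 1*(-4700)) - 6528 = (-14265 + 4700) - 6528 = -9565 - 6528 = -16093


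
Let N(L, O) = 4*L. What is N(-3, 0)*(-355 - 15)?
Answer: 4440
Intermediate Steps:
N(-3, 0)*(-355 - 15) = (4*(-3))*(-355 - 15) = -12*(-370) = 4440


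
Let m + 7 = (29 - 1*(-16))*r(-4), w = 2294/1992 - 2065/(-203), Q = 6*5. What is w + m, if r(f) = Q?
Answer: 39118295/28884 ≈ 1354.3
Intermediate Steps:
Q = 30
r(f) = 30
w = 327083/28884 (w = 2294*(1/1992) - 2065*(-1/203) = 1147/996 + 295/29 = 327083/28884 ≈ 11.324)
m = 1343 (m = -7 + (29 - 1*(-16))*30 = -7 + (29 + 16)*30 = -7 + 45*30 = -7 + 1350 = 1343)
w + m = 327083/28884 + 1343 = 39118295/28884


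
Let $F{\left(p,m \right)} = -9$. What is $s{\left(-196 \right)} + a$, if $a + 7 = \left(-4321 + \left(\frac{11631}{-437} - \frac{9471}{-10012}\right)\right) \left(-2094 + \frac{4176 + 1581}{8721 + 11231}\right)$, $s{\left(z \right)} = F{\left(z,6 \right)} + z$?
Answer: $\frac{794423451358250383}{87294868288} \approx 9.1005 \cdot 10^{6}$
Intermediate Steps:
$s{\left(z \right)} = -9 + z$
$a = \frac{794441346806249423}{87294868288}$ ($a = -7 + \left(-4321 + \left(\frac{11631}{-437} - \frac{9471}{-10012}\right)\right) \left(-2094 + \frac{4176 + 1581}{8721 + 11231}\right) = -7 + \left(-4321 + \left(11631 \left(- \frac{1}{437}\right) - - \frac{9471}{10012}\right)\right) \left(-2094 + \frac{5757}{19952}\right) = -7 + \left(-4321 + \left(- \frac{11631}{437} + \frac{9471}{10012}\right)\right) \left(-2094 + 5757 \cdot \frac{1}{19952}\right) = -7 + \left(-4321 - \frac{112310745}{4375244}\right) \left(-2094 + \frac{5757}{19952}\right) = -7 - - \frac{794441957870327439}{87294868288} = -7 + \frac{794441957870327439}{87294868288} = \frac{794441346806249423}{87294868288} \approx 9.1007 \cdot 10^{6}$)
$s{\left(-196 \right)} + a = \left(-9 - 196\right) + \frac{794441346806249423}{87294868288} = -205 + \frac{794441346806249423}{87294868288} = \frac{794423451358250383}{87294868288}$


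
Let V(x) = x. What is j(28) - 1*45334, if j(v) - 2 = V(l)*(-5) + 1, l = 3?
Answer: -45346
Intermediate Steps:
j(v) = -12 (j(v) = 2 + (3*(-5) + 1) = 2 + (-15 + 1) = 2 - 14 = -12)
j(28) - 1*45334 = -12 - 1*45334 = -12 - 45334 = -45346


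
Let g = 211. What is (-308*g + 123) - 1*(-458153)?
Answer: 393288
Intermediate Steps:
(-308*g + 123) - 1*(-458153) = (-308*211 + 123) - 1*(-458153) = (-64988 + 123) + 458153 = -64865 + 458153 = 393288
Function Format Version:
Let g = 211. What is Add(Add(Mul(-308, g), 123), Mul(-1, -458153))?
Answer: 393288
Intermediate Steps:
Add(Add(Mul(-308, g), 123), Mul(-1, -458153)) = Add(Add(Mul(-308, 211), 123), Mul(-1, -458153)) = Add(Add(-64988, 123), 458153) = Add(-64865, 458153) = 393288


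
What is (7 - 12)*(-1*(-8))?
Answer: -40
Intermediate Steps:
(7 - 12)*(-1*(-8)) = -5*8 = -40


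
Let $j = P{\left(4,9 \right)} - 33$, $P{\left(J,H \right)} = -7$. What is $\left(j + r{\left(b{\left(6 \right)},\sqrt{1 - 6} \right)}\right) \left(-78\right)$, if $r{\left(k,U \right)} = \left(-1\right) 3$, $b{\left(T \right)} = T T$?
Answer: $3354$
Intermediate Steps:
$b{\left(T \right)} = T^{2}$
$r{\left(k,U \right)} = -3$
$j = -40$ ($j = -7 - 33 = -40$)
$\left(j + r{\left(b{\left(6 \right)},\sqrt{1 - 6} \right)}\right) \left(-78\right) = \left(-40 - 3\right) \left(-78\right) = \left(-43\right) \left(-78\right) = 3354$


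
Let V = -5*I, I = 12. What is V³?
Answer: -216000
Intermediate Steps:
V = -60 (V = -5*12 = -60)
V³ = (-60)³ = -216000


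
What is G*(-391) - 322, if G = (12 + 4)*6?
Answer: -37858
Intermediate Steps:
G = 96 (G = 16*6 = 96)
G*(-391) - 322 = 96*(-391) - 322 = -37536 - 322 = -37858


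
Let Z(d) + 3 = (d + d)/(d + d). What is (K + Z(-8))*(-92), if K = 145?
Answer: -13156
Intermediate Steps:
Z(d) = -2 (Z(d) = -3 + (d + d)/(d + d) = -3 + (2*d)/((2*d)) = -3 + (2*d)*(1/(2*d)) = -3 + 1 = -2)
(K + Z(-8))*(-92) = (145 - 2)*(-92) = 143*(-92) = -13156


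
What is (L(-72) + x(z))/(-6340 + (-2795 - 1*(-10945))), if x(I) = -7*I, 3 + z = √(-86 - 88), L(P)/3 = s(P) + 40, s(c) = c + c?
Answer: -291/1810 - 7*I*√174/1810 ≈ -0.16077 - 0.051015*I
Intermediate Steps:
s(c) = 2*c
L(P) = 120 + 6*P (L(P) = 3*(2*P + 40) = 3*(40 + 2*P) = 120 + 6*P)
z = -3 + I*√174 (z = -3 + √(-86 - 88) = -3 + √(-174) = -3 + I*√174 ≈ -3.0 + 13.191*I)
(L(-72) + x(z))/(-6340 + (-2795 - 1*(-10945))) = ((120 + 6*(-72)) - 7*(-3 + I*√174))/(-6340 + (-2795 - 1*(-10945))) = ((120 - 432) + (21 - 7*I*√174))/(-6340 + (-2795 + 10945)) = (-312 + (21 - 7*I*√174))/(-6340 + 8150) = (-291 - 7*I*√174)/1810 = (-291 - 7*I*√174)*(1/1810) = -291/1810 - 7*I*√174/1810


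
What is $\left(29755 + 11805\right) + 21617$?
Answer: $63177$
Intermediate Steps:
$\left(29755 + 11805\right) + 21617 = 41560 + 21617 = 63177$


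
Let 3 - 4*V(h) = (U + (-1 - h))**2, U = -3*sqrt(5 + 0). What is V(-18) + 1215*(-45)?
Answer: -219031/4 + 51*sqrt(5)/2 ≈ -54701.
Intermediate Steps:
U = -3*sqrt(5) ≈ -6.7082
V(h) = 3/4 - (-1 - h - 3*sqrt(5))**2/4 (V(h) = 3/4 - (-3*sqrt(5) + (-1 - h))**2/4 = 3/4 - (-1 - h - 3*sqrt(5))**2/4)
V(-18) + 1215*(-45) = (3/4 - (1 - 18 + 3*sqrt(5))**2/4) + 1215*(-45) = (3/4 - (-17 + 3*sqrt(5))**2/4) - 54675 = -218697/4 - (-17 + 3*sqrt(5))**2/4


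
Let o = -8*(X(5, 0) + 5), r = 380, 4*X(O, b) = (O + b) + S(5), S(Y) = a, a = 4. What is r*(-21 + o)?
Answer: -30020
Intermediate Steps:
S(Y) = 4
X(O, b) = 1 + O/4 + b/4 (X(O, b) = ((O + b) + 4)/4 = (4 + O + b)/4 = 1 + O/4 + b/4)
o = -58 (o = -8*((1 + (¼)*5 + (¼)*0) + 5) = -8*((1 + 5/4 + 0) + 5) = -8*(9/4 + 5) = -8*29/4 = -58)
r*(-21 + o) = 380*(-21 - 58) = 380*(-79) = -30020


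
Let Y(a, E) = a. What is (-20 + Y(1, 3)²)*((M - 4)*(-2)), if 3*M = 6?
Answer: -76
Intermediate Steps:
M = 2 (M = (⅓)*6 = 2)
(-20 + Y(1, 3)²)*((M - 4)*(-2)) = (-20 + 1²)*((2 - 4)*(-2)) = (-20 + 1)*(-2*(-2)) = -19*4 = -76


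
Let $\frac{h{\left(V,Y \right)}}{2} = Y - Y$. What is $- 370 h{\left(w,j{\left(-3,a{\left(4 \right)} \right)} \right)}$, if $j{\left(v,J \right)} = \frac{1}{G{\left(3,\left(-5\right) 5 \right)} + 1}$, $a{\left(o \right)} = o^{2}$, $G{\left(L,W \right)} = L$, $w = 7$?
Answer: $0$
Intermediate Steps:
$j{\left(v,J \right)} = \frac{1}{4}$ ($j{\left(v,J \right)} = \frac{1}{3 + 1} = \frac{1}{4}$)
$h{\left(V,Y \right)} = 0$ ($h{\left(V,Y \right)} = 2 \left(Y - Y\right) = 2 \cdot 0 = 0$)
$- 370 h{\left(w,j{\left(-3,a{\left(4 \right)} \right)} \right)} = \left(-370\right) 0 = 0$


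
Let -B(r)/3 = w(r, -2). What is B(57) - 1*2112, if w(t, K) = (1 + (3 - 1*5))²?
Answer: -2115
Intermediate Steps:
w(t, K) = 1 (w(t, K) = (1 + (3 - 5))² = (1 - 2)² = (-1)² = 1)
B(r) = -3 (B(r) = -3*1 = -3)
B(57) - 1*2112 = -3 - 1*2112 = -3 - 2112 = -2115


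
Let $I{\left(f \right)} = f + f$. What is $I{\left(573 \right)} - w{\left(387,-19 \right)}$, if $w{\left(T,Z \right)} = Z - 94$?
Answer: $1259$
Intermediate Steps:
$w{\left(T,Z \right)} = -94 + Z$ ($w{\left(T,Z \right)} = Z - 94 = -94 + Z$)
$I{\left(f \right)} = 2 f$
$I{\left(573 \right)} - w{\left(387,-19 \right)} = 2 \cdot 573 - \left(-94 - 19\right) = 1146 - -113 = 1146 + 113 = 1259$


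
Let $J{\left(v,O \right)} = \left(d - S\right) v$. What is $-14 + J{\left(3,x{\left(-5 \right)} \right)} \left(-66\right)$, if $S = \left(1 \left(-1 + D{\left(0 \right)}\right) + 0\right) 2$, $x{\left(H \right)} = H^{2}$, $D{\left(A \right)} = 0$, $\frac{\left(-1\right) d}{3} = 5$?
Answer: $2560$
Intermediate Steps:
$d = -15$ ($d = \left(-3\right) 5 = -15$)
$S = -2$ ($S = \left(1 \left(-1 + 0\right) + 0\right) 2 = \left(1 \left(-1\right) + 0\right) 2 = \left(-1 + 0\right) 2 = \left(-1\right) 2 = -2$)
$J{\left(v,O \right)} = - 13 v$ ($J{\left(v,O \right)} = \left(-15 - -2\right) v = \left(-15 + 2\right) v = - 13 v$)
$-14 + J{\left(3,x{\left(-5 \right)} \right)} \left(-66\right) = -14 + \left(-13\right) 3 \left(-66\right) = -14 - -2574 = -14 + 2574 = 2560$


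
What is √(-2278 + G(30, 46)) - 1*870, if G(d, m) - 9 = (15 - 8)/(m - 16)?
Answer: -870 + I*√2041890/30 ≈ -870.0 + 47.632*I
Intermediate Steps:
G(d, m) = 9 + 7/(-16 + m) (G(d, m) = 9 + (15 - 8)/(m - 16) = 9 + 7/(-16 + m))
√(-2278 + G(30, 46)) - 1*870 = √(-2278 + (-137 + 9*46)/(-16 + 46)) - 1*870 = √(-2278 + (-137 + 414)/30) - 870 = √(-2278 + (1/30)*277) - 870 = √(-2278 + 277/30) - 870 = √(-68063/30) - 870 = I*√2041890/30 - 870 = -870 + I*√2041890/30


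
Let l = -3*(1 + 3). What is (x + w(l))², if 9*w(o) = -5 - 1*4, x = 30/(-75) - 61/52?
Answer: 447561/67600 ≈ 6.6207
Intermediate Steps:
x = -409/260 (x = 30*(-1/75) - 61*1/52 = -⅖ - 61/52 = -409/260 ≈ -1.5731)
l = -12 (l = -3*4 = -12)
w(o) = -1 (w(o) = (-5 - 1*4)/9 = (-5 - 4)/9 = (⅑)*(-9) = -1)
(x + w(l))² = (-409/260 - 1)² = (-669/260)² = 447561/67600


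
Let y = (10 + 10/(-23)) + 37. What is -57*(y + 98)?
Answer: -189525/23 ≈ -8240.2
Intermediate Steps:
y = 1071/23 (y = (10 + 10*(-1/23)) + 37 = (10 - 10/23) + 37 = 220/23 + 37 = 1071/23 ≈ 46.565)
-57*(y + 98) = -57*(1071/23 + 98) = -57*3325/23 = -189525/23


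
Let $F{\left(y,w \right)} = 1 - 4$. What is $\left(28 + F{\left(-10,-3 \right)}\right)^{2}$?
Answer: $625$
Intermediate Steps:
$F{\left(y,w \right)} = -3$
$\left(28 + F{\left(-10,-3 \right)}\right)^{2} = \left(28 - 3\right)^{2} = 25^{2} = 625$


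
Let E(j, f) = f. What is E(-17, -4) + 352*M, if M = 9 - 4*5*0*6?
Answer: 3164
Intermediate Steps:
M = 9 (M = 9 - 0*6 = 9 - 4*0 = 9 + 0 = 9)
E(-17, -4) + 352*M = -4 + 352*9 = -4 + 3168 = 3164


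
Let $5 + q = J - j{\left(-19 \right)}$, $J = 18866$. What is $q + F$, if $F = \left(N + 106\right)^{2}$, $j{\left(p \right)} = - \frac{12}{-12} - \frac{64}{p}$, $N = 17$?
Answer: $\frac{645727}{19} \approx 33986.0$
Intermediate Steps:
$j{\left(p \right)} = 1 - \frac{64}{p}$ ($j{\left(p \right)} = \left(-12\right) \left(- \frac{1}{12}\right) - \frac{64}{p} = 1 - \frac{64}{p}$)
$F = 15129$ ($F = \left(17 + 106\right)^{2} = 123^{2} = 15129$)
$q = \frac{358276}{19}$ ($q = -5 + \left(18866 - \frac{-64 - 19}{-19}\right) = -5 + \left(18866 - \left(- \frac{1}{19}\right) \left(-83\right)\right) = -5 + \left(18866 - \frac{83}{19}\right) = -5 + \frac{358371}{19} = \frac{358276}{19} \approx 18857.0$)
$q + F = \frac{358276}{19} + 15129 = \frac{645727}{19}$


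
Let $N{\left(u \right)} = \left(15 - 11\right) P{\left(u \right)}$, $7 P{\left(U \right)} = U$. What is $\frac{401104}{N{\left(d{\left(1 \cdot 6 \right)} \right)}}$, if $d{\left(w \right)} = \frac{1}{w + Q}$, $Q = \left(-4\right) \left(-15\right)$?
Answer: $46327512$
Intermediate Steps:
$P{\left(U \right)} = \frac{U}{7}$
$Q = 60$
$d{\left(w \right)} = \frac{1}{60 + w}$ ($d{\left(w \right)} = \frac{1}{w + 60} = \frac{1}{60 + w}$)
$N{\left(u \right)} = \frac{4 u}{7}$ ($N{\left(u \right)} = \left(15 - 11\right) \frac{u}{7} = 4 \frac{u}{7} = \frac{4 u}{7}$)
$\frac{401104}{N{\left(d{\left(1 \cdot 6 \right)} \right)}} = \frac{401104}{\frac{4}{7} \frac{1}{60 + 1 \cdot 6}} = \frac{401104}{\frac{4}{7} \frac{1}{60 + 6}} = \frac{401104}{\frac{4}{7} \cdot \frac{1}{66}} = \frac{401104}{\frac{2}{231}} = 401104 \cdot \frac{231}{2} = 46327512$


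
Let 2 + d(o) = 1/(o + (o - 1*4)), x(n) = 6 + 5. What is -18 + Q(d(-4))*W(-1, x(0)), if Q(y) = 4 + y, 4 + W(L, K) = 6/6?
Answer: -95/4 ≈ -23.750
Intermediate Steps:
x(n) = 11
W(L, K) = -3 (W(L, K) = -4 + 6/6 = -4 + 6*(⅙) = -4 + 1 = -3)
d(o) = -2 + 1/(-4 + 2*o) (d(o) = -2 + 1/(o + (o - 1*4)) = -2 + 1/(o + (o - 4)) = -2 + 1/(o + (-4 + o)) = -2 + 1/(-4 + 2*o))
-18 + Q(d(-4))*W(-1, x(0)) = -18 + (4 + (9 - 4*(-4))/(2*(-2 - 4)))*(-3) = -18 + (4 + (½)*(9 + 16)/(-6))*(-3) = -18 + (4 + (½)*(-⅙)*25)*(-3) = -18 + (4 - 25/12)*(-3) = -18 + (23/12)*(-3) = -18 - 23/4 = -95/4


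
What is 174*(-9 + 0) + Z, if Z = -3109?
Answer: -4675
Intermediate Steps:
174*(-9 + 0) + Z = 174*(-9 + 0) - 3109 = 174*(-9) - 3109 = -1566 - 3109 = -4675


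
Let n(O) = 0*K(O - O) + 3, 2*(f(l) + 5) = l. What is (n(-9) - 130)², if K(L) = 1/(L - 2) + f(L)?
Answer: 16129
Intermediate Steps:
f(l) = -5 + l/2
K(L) = -5 + 1/(-2 + L) + L/2 (K(L) = 1/(L - 2) + (-5 + L/2) = 1/(-2 + L) + (-5 + L/2) = -5 + 1/(-2 + L) + L/2)
n(O) = 3 (n(O) = 0*((22 + (O - O)² - 12*(O - O))/(2*(-2 + (O - O)))) + 3 = 0*((22 + 0² - 12*0)/(2*(-2 + 0))) + 3 = 0*((½)*(22 + 0 + 0)/(-2)) + 3 = 0*((½)*(-½)*22) + 3 = 0*(-11/2) + 3 = 0 + 3 = 3)
(n(-9) - 130)² = (3 - 130)² = (-127)² = 16129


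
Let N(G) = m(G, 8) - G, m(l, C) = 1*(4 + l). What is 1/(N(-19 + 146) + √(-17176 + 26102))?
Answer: -2/4455 + √8926/8910 ≈ 0.010155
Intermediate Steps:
m(l, C) = 4 + l
N(G) = 4 (N(G) = (4 + G) - G = 4)
1/(N(-19 + 146) + √(-17176 + 26102)) = 1/(4 + √(-17176 + 26102)) = 1/(4 + √8926)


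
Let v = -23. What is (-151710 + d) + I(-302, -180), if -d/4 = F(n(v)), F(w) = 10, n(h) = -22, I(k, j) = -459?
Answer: -152209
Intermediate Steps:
d = -40 (d = -4*10 = -40)
(-151710 + d) + I(-302, -180) = (-151710 - 40) - 459 = -151750 - 459 = -152209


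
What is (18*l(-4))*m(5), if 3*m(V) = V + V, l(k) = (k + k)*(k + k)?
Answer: 3840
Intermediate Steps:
l(k) = 4*k² (l(k) = (2*k)*(2*k) = 4*k²)
m(V) = 2*V/3 (m(V) = (V + V)/3 = (2*V)/3 = 2*V/3)
(18*l(-4))*m(5) = (18*(4*(-4)²))*((⅔)*5) = (18*(4*16))*(10/3) = (18*64)*(10/3) = 1152*(10/3) = 3840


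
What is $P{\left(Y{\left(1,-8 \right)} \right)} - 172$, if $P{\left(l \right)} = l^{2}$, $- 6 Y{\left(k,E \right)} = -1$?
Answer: $- \frac{6191}{36} \approx -171.97$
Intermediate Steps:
$Y{\left(k,E \right)} = \frac{1}{6}$ ($Y{\left(k,E \right)} = \left(- \frac{1}{6}\right) \left(-1\right) = \frac{1}{6}$)
$P{\left(Y{\left(1,-8 \right)} \right)} - 172 = \left(\frac{1}{6}\right)^{2} - 172 = \frac{1}{36} - 172 = - \frac{6191}{36}$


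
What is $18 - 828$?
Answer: $-810$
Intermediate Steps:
$18 - 828 = -810$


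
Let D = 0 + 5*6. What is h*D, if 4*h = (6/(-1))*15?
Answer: -675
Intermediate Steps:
D = 30 (D = 0 + 30 = 30)
h = -45/2 (h = ((6/(-1))*15)/4 = ((6*(-1))*15)/4 = (-6*15)/4 = (1/4)*(-90) = -45/2 ≈ -22.500)
h*D = -45/2*30 = -675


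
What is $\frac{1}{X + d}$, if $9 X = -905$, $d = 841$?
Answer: $\frac{9}{6664} \approx 0.0013505$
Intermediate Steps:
$X = - \frac{905}{9}$ ($X = \frac{1}{9} \left(-905\right) = - \frac{905}{9} \approx -100.56$)
$\frac{1}{X + d} = \frac{1}{- \frac{905}{9} + 841} = \frac{1}{\frac{6664}{9}} = \frac{9}{6664}$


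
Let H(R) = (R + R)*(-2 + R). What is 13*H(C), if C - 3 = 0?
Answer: 78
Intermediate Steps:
C = 3 (C = 3 + 0 = 3)
H(R) = 2*R*(-2 + R) (H(R) = (2*R)*(-2 + R) = 2*R*(-2 + R))
13*H(C) = 13*(2*3*(-2 + 3)) = 13*(2*3*1) = 13*6 = 78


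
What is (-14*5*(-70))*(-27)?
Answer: -132300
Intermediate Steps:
(-14*5*(-70))*(-27) = -70*(-70)*(-27) = 4900*(-27) = -132300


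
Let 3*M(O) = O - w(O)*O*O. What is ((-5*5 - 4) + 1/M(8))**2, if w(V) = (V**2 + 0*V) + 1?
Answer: 1610978769/1915456 ≈ 841.04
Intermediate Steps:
w(V) = 1 + V**2 (w(V) = (V**2 + 0) + 1 = V**2 + 1 = 1 + V**2)
M(O) = O/3 - O**2*(1 + O**2)/3 (M(O) = (O - (1 + O**2)*O*O)/3 = (O - O*(1 + O**2)*O)/3 = (O - O**2*(1 + O**2))/3 = O/3 - O**2*(1 + O**2)/3)
((-5*5 - 4) + 1/M(8))**2 = ((-5*5 - 4) + 1/((1/3)*8*(1 - 1*8 - 1*8**3)))**2 = ((-25 - 4) + 1/((1/3)*8*(1 - 8 - 1*512)))**2 = (-29 + 1/((1/3)*8*(1 - 8 - 512)))**2 = (-29 + 1/((1/3)*8*(-519)))**2 = (-29 + 1/(-1384))**2 = (-29 - 1/1384)**2 = (-40137/1384)**2 = 1610978769/1915456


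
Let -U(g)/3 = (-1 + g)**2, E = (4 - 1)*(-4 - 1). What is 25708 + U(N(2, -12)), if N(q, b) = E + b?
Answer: 23356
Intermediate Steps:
E = -15 (E = 3*(-5) = -15)
N(q, b) = -15 + b
U(g) = -3*(-1 + g)**2
25708 + U(N(2, -12)) = 25708 - 3*(-1 + (-15 - 12))**2 = 25708 - 3*(-1 - 27)**2 = 25708 - 3*(-28)**2 = 25708 - 3*784 = 25708 - 2352 = 23356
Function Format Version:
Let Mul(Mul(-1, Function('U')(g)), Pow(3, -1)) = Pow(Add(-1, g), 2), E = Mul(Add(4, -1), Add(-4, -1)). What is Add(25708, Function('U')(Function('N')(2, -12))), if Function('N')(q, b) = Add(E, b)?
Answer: 23356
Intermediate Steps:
E = -15 (E = Mul(3, -5) = -15)
Function('N')(q, b) = Add(-15, b)
Function('U')(g) = Mul(-3, Pow(Add(-1, g), 2))
Add(25708, Function('U')(Function('N')(2, -12))) = Add(25708, Mul(-3, Pow(Add(-1, Add(-15, -12)), 2))) = Add(25708, Mul(-3, Pow(Add(-1, -27), 2))) = Add(25708, Mul(-3, Pow(-28, 2))) = Add(25708, Mul(-3, 784)) = Add(25708, -2352) = 23356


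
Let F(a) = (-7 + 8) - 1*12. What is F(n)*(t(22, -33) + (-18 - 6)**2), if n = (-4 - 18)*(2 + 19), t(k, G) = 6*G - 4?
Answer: -4114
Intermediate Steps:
t(k, G) = -4 + 6*G
n = -462 (n = -22*21 = -462)
F(a) = -11 (F(a) = 1 - 12 = -11)
F(n)*(t(22, -33) + (-18 - 6)**2) = -11*((-4 + 6*(-33)) + (-18 - 6)**2) = -11*((-4 - 198) + (-24)**2) = -11*(-202 + 576) = -11*374 = -4114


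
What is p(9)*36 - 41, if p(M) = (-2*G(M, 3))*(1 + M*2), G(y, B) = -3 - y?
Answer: 16375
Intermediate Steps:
p(M) = (1 + 2*M)*(6 + 2*M) (p(M) = (-2*(-3 - M))*(1 + M*2) = (6 + 2*M)*(1 + 2*M) = (1 + 2*M)*(6 + 2*M))
p(9)*36 - 41 = (2*(1 + 2*9)*(3 + 9))*36 - 41 = (2*(1 + 18)*12)*36 - 41 = (2*19*12)*36 - 41 = 456*36 - 41 = 16416 - 41 = 16375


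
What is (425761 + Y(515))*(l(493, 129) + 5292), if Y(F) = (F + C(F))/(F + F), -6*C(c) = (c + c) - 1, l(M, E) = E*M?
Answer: 60420361356483/2060 ≈ 2.9330e+10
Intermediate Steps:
C(c) = ⅙ - c/3 (C(c) = -((c + c) - 1)/6 = -(2*c - 1)/6 = -(-1 + 2*c)/6 = ⅙ - c/3)
Y(F) = (⅙ + 2*F/3)/(2*F) (Y(F) = (F + (⅙ - F/3))/(F + F) = (⅙ + 2*F/3)/((2*F)) = (⅙ + 2*F/3)*(1/(2*F)) = (⅙ + 2*F/3)/(2*F))
(425761 + Y(515))*(l(493, 129) + 5292) = (425761 + (1/12)*(1 + 4*515)/515)*(129*493 + 5292) = (425761 + (1/12)*(1/515)*(1 + 2060))*(63597 + 5292) = (425761 + (1/12)*(1/515)*2061)*68889 = (425761 + 687/2060)*68889 = (877068347/2060)*68889 = 60420361356483/2060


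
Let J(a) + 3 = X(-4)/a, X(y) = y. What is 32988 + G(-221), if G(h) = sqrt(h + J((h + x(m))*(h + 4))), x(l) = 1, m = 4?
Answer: 32988 + 3*I*sqrt(3545279815)/11935 ≈ 32988.0 + 14.967*I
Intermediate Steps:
J(a) = -3 - 4/a
G(h) = sqrt(-3 + h - 4/((1 + h)*(4 + h))) (G(h) = sqrt(h + (-3 - 4*1/((h + 1)*(h + 4)))) = sqrt(h + (-3 - 4*1/((1 + h)*(4 + h)))) = sqrt(h + (-3 - 4/((1 + h)*(4 + h)))) = sqrt(-3 + h - 4/((1 + h)*(4 + h))))
32988 + G(-221) = 32988 + sqrt((-4 + (-3 - 221)*(4 + (-221)**2 + 5*(-221)))/(4 + (-221)**2 + 5*(-221))) = 32988 + sqrt((-4 - 224*(4 + 48841 - 1105))/(4 + 48841 - 1105)) = 32988 + sqrt((-4 - 224*47740)/47740) = 32988 + sqrt((-4 - 10693760)/47740) = 32988 + sqrt((1/47740)*(-10693764)) = 32988 + sqrt(-2673441/11935) = 32988 + 3*I*sqrt(3545279815)/11935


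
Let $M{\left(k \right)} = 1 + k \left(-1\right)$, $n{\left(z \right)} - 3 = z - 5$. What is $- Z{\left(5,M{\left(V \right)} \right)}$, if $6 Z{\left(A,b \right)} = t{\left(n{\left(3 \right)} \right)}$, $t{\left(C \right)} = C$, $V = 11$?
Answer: $- \frac{1}{6} \approx -0.16667$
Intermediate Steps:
$n{\left(z \right)} = -2 + z$ ($n{\left(z \right)} = 3 + \left(z - 5\right) = 3 + \left(-5 + z\right) = -2 + z$)
$M{\left(k \right)} = 1 - k$
$Z{\left(A,b \right)} = \frac{1}{6}$ ($Z{\left(A,b \right)} = \frac{-2 + 3}{6} = \frac{1}{6} \cdot 1 = \frac{1}{6}$)
$- Z{\left(5,M{\left(V \right)} \right)} = \left(-1\right) \frac{1}{6} = - \frac{1}{6}$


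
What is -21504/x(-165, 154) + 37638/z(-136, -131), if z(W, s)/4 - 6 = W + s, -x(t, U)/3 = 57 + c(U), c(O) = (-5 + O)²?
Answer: -23062867/645482 ≈ -35.730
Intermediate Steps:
x(t, U) = -171 - 3*(-5 + U)² (x(t, U) = -3*(57 + (-5 + U)²) = -171 - 3*(-5 + U)²)
z(W, s) = 24 + 4*W + 4*s (z(W, s) = 24 + 4*(W + s) = 24 + (4*W + 4*s) = 24 + 4*W + 4*s)
-21504/x(-165, 154) + 37638/z(-136, -131) = -21504/(-171 - 3*(-5 + 154)²) + 37638/(24 + 4*(-136) + 4*(-131)) = -21504/(-171 - 3*149²) + 37638/(24 - 544 - 524) = -21504/(-171 - 3*22201) + 37638/(-1044) = -21504/(-171 - 66603) + 37638*(-1/1044) = -21504/(-66774) - 2091/58 = -21504*(-1/66774) - 2091/58 = 3584/11129 - 2091/58 = -23062867/645482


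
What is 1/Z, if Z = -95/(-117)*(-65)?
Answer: -9/475 ≈ -0.018947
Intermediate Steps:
Z = -475/9 (Z = -95*(-1/117)*(-65) = (95/117)*(-65) = -475/9 ≈ -52.778)
1/Z = 1/(-475/9) = -9/475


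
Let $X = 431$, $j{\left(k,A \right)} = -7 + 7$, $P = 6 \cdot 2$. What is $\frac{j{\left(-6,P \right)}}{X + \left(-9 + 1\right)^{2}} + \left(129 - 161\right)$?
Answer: $-32$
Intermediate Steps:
$P = 12$
$j{\left(k,A \right)} = 0$
$\frac{j{\left(-6,P \right)}}{X + \left(-9 + 1\right)^{2}} + \left(129 - 161\right) = \frac{0}{431 + \left(-9 + 1\right)^{2}} + \left(129 - 161\right) = \frac{0}{431 + \left(-8\right)^{2}} - 32 = \frac{0}{431 + 64} - 32 = \frac{0}{495} - 32 = 0 \cdot \frac{1}{495} - 32 = 0 - 32 = -32$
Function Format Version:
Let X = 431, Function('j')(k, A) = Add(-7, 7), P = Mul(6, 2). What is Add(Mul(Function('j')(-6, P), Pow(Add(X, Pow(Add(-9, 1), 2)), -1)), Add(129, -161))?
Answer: -32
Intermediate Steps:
P = 12
Function('j')(k, A) = 0
Add(Mul(Function('j')(-6, P), Pow(Add(X, Pow(Add(-9, 1), 2)), -1)), Add(129, -161)) = Add(Mul(0, Pow(Add(431, Pow(Add(-9, 1), 2)), -1)), Add(129, -161)) = Add(Mul(0, Pow(Add(431, Pow(-8, 2)), -1)), -32) = Add(Mul(0, Pow(Add(431, 64), -1)), -32) = Add(Mul(0, Pow(495, -1)), -32) = Add(Mul(0, Rational(1, 495)), -32) = Add(0, -32) = -32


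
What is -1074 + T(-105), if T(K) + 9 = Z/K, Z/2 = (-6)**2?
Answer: -37929/35 ≈ -1083.7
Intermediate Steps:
Z = 72 (Z = 2*(-6)**2 = 2*36 = 72)
T(K) = -9 + 72/K
-1074 + T(-105) = -1074 + (-9 + 72/(-105)) = -1074 + (-9 + 72*(-1/105)) = -1074 + (-9 - 24/35) = -1074 - 339/35 = -37929/35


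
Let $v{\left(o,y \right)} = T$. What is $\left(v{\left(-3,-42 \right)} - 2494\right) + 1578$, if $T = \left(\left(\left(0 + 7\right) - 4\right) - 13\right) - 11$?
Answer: $-937$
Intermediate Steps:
$T = -21$ ($T = \left(\left(7 - 4\right) - 13\right) - 11 = \left(3 - 13\right) - 11 = -10 - 11 = -21$)
$v{\left(o,y \right)} = -21$
$\left(v{\left(-3,-42 \right)} - 2494\right) + 1578 = \left(-21 - 2494\right) + 1578 = -2515 + 1578 = -937$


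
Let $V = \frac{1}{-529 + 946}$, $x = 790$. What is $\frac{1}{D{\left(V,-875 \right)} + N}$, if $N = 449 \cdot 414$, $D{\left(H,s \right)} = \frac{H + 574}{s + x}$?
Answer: $\frac{35445}{6588489911} \approx 5.3798 \cdot 10^{-6}$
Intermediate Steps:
$V = \frac{1}{417} \approx 0.0023981$
$D{\left(H,s \right)} = \frac{574 + H}{790 + s}$ ($D{\left(H,s \right)} = \frac{H + 574}{s + 790} = \frac{574 + H}{790 + s}$)
$N = 185886$
$\frac{1}{D{\left(V,-875 \right)} + N} = \frac{1}{\frac{574 + \frac{1}{417}}{790 - 875} + 185886} = \frac{1}{\frac{1}{-85} \cdot \frac{239359}{417} + 185886} = \frac{1}{\left(- \frac{1}{85}\right) \frac{239359}{417} + 185886} = \frac{1}{- \frac{239359}{35445} + 185886} = \frac{1}{\frac{6588489911}{35445}} = \frac{35445}{6588489911}$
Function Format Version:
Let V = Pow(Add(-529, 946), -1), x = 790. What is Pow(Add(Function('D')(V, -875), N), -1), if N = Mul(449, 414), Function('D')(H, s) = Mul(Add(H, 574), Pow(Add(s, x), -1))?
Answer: Rational(35445, 6588489911) ≈ 5.3798e-6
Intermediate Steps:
V = Rational(1, 417) (V = Pow(417, -1) = Rational(1, 417) ≈ 0.0023981)
Function('D')(H, s) = Mul(Pow(Add(790, s), -1), Add(574, H)) (Function('D')(H, s) = Mul(Add(H, 574), Pow(Add(s, 790), -1)) = Mul(Add(574, H), Pow(Add(790, s), -1)) = Mul(Pow(Add(790, s), -1), Add(574, H)))
N = 185886
Pow(Add(Function('D')(V, -875), N), -1) = Pow(Add(Mul(Pow(Add(790, -875), -1), Add(574, Rational(1, 417))), 185886), -1) = Pow(Add(Mul(Pow(-85, -1), Rational(239359, 417)), 185886), -1) = Pow(Add(Mul(Rational(-1, 85), Rational(239359, 417)), 185886), -1) = Pow(Add(Rational(-239359, 35445), 185886), -1) = Pow(Rational(6588489911, 35445), -1) = Rational(35445, 6588489911)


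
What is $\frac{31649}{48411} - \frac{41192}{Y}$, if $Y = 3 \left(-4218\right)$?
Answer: $\frac{7001849}{1791207} \approx 3.909$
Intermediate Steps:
$Y = -12654$
$\frac{31649}{48411} - \frac{41192}{Y} = \frac{31649}{48411} - \frac{41192}{-12654} = 31649 \cdot \frac{1}{48411} - - \frac{1084}{333} = \frac{31649}{48411} + \frac{1084}{333} = \frac{7001849}{1791207}$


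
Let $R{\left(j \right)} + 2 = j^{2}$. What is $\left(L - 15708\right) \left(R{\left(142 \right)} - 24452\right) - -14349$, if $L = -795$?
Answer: $70812219$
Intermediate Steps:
$R{\left(j \right)} = -2 + j^{2}$
$\left(L - 15708\right) \left(R{\left(142 \right)} - 24452\right) - -14349 = \left(-795 - 15708\right) \left(\left(-2 + 142^{2}\right) - 24452\right) - -14349 = - 16503 \left(\left(-2 + 20164\right) - 24452\right) + 14349 = - 16503 \left(20162 - 24452\right) + 14349 = \left(-16503\right) \left(-4290\right) + 14349 = 70797870 + 14349 = 70812219$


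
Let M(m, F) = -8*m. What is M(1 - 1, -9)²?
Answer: 0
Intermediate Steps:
M(1 - 1, -9)² = (-8*(1 - 1))² = (-8*0)² = 0² = 0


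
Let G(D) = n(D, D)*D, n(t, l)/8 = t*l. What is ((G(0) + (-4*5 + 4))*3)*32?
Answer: -1536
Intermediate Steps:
n(t, l) = 8*l*t (n(t, l) = 8*(t*l) = 8*(l*t) = 8*l*t)
G(D) = 8*D³ (G(D) = (8*D*D)*D = (8*D²)*D = 8*D³)
((G(0) + (-4*5 + 4))*3)*32 = ((8*0³ + (-4*5 + 4))*3)*32 = ((8*0 + (-20 + 4))*3)*32 = ((0 - 16)*3)*32 = -16*3*32 = -48*32 = -1536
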